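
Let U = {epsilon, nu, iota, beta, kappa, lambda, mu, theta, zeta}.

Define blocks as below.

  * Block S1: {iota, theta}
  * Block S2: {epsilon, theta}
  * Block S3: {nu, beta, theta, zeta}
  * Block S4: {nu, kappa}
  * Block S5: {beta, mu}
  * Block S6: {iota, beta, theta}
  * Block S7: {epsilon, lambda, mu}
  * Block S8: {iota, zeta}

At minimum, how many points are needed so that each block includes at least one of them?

4

The 4 points {epsilon, nu, iota, mu} hit every block.
The blocks S2, S4, S5, S8 are pairwise disjoint, so any hitting set needs a separate point for each — at least 4. Hence 4 is optimal.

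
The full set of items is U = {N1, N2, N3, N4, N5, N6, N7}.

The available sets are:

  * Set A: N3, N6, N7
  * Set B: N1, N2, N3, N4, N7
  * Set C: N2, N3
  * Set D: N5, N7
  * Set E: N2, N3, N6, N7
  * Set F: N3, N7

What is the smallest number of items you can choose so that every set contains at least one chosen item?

H = {N2, N7} meets every set (each contains at least one member of H), and |H| = 2.
The sets C, D are pairwise disjoint, so any hitting set needs a separate item for each — at least 2. Hence 2 is optimal.

2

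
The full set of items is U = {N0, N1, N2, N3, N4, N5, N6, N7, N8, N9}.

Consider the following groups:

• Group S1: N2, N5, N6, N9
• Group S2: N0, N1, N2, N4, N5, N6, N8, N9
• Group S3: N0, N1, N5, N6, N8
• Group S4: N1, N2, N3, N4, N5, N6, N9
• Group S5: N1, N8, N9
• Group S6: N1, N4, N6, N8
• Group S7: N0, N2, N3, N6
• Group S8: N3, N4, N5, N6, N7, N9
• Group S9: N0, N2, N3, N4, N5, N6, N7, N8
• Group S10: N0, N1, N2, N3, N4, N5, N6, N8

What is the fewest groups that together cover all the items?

S8 and S10 together: S8 ∪ S10 = {N0, N1, N2, N3, N4, N5, N6, N7, N8, N9} — every item is covered.
No single group has all 10 items (the largest, S2, has 8), so 2 is optimal.

2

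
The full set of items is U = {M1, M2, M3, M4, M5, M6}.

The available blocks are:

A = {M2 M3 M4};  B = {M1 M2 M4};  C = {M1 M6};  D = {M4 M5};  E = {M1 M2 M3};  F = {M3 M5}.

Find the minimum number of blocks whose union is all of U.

A and C and D together: A ∪ C ∪ D = {M1, M2, M3, M4, M5, M6} — every item is covered.
Only C contains M6, so C is forced; the remaining 4 items need at least 2 more blocks (each remaining block adds at most 3) — so at least 3 blocks are needed, and 3 is optimal.

3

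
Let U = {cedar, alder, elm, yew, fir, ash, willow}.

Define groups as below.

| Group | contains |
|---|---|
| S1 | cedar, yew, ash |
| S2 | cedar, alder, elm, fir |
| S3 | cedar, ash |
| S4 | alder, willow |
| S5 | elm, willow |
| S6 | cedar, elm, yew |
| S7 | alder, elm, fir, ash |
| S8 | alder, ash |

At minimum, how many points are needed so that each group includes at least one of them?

3

Take H = {cedar, alder, elm}. Each listed group contains at least one of these, so H is a hitting set of size 3.
No choice of 2 points meets every group, so 3 is the minimum.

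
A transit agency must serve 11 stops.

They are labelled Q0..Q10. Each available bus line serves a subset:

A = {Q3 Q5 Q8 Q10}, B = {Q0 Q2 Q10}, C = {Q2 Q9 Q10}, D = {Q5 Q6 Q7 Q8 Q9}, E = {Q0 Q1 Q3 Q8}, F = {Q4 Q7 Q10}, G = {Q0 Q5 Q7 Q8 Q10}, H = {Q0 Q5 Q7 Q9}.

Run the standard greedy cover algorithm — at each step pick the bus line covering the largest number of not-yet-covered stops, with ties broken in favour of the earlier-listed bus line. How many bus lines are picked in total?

Greedy: pick D (covers 5 new) → pick B (covers 3 new) → pick E (covers 2 new) → pick F (covers 1 new). Total picks: 4.

4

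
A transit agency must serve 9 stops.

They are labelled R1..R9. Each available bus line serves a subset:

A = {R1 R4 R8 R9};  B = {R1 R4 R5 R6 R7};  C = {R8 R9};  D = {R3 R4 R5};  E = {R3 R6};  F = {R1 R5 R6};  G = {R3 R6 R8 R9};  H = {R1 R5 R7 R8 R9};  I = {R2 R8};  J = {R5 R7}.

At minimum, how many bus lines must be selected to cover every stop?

Take {B, G, I}. Their union is {R1, R2, R3, R4, R5, R6, R7, R8, R9}, which is all 9 stops.
Only I contains R2, so I is forced; the remaining 7 stops need at least 2 more bus lines (each remaining bus line adds at most 5) — so at least 3 bus lines are needed, and 3 is optimal.

3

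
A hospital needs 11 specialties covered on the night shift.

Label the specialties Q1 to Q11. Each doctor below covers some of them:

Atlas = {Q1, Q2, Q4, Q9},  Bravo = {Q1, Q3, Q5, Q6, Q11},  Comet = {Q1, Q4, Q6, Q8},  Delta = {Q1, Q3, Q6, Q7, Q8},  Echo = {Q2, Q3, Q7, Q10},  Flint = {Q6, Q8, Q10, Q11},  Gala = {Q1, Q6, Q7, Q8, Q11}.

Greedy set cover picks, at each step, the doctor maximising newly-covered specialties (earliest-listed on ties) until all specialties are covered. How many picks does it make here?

4

Greedy: pick Bravo (covers 5 new) → pick Atlas (covers 3 new) → pick Delta (covers 2 new) → pick Echo (covers 1 new). Total picks: 4.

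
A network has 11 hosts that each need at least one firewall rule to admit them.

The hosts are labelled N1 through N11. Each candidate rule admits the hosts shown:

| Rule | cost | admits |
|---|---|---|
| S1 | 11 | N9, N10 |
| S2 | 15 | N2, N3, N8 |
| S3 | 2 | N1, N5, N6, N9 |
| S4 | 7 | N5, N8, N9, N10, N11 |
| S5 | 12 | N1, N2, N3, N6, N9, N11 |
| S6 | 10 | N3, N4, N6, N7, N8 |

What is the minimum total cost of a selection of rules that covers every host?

S4, S5, S6 together cover every host (S4 ∪ S5 ∪ S6 = {N1, N2, N3, N4, N5, N6, N7, N8, N9, N10, N11}); total cost 7 + 12 + 10 = 29.
The greedy pick S3, S4, S6, S5 costs 31; no covering selection beats 29.

29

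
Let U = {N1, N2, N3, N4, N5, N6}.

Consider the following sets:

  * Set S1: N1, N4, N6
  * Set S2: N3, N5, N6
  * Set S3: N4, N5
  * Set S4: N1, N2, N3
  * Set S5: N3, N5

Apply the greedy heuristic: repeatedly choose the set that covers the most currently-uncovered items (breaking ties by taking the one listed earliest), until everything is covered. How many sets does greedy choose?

3

Greedy: pick S1 (covers 3 new) → pick S2 (covers 2 new) → pick S4 (covers 1 new). Total picks: 3.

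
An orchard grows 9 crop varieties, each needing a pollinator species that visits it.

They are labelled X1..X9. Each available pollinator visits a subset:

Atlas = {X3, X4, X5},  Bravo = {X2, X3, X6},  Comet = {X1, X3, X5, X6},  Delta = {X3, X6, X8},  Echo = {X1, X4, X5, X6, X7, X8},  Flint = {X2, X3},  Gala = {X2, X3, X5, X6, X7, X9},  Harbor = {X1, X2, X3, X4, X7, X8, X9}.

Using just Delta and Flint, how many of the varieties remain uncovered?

Union of Delta, Flint = {X2, X3, X6, X8}.
Not covered: X1, X4, X5, X7, X9 — 5 varieties.

5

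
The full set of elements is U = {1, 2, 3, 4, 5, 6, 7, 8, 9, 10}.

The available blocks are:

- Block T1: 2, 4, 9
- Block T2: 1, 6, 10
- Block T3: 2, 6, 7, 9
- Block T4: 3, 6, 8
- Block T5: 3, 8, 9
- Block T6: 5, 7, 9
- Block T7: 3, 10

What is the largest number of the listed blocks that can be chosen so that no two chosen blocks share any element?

2

T6, T7 are pairwise disjoint (T6={5,7,9}; T7={3,10}).
Every remaining block overlaps one of these, and no 3 of the listed blocks are pairwise disjoint, so 2 is the maximum.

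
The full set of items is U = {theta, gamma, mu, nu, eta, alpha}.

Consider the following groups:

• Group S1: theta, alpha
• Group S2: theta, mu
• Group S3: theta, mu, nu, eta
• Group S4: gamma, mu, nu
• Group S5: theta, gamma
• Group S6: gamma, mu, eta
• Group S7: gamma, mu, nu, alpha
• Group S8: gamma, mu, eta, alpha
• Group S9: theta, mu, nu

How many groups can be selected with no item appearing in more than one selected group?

2

S1, S6 are pairwise disjoint (S1={theta,alpha}; S6={gamma,mu,eta}).
Every remaining group overlaps one of these, and no 3 of the listed groups are pairwise disjoint, so 2 is the maximum.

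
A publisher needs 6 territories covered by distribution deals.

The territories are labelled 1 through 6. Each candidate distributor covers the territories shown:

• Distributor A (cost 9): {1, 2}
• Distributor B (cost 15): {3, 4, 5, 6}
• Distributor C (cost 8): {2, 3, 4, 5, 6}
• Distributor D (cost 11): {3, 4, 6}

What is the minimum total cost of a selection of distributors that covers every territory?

17

A, C together cover every territory (A ∪ C = {1, 2, 3, 4, 5, 6}); total cost 9 + 8 = 17.
No covering selection has total cost below 17.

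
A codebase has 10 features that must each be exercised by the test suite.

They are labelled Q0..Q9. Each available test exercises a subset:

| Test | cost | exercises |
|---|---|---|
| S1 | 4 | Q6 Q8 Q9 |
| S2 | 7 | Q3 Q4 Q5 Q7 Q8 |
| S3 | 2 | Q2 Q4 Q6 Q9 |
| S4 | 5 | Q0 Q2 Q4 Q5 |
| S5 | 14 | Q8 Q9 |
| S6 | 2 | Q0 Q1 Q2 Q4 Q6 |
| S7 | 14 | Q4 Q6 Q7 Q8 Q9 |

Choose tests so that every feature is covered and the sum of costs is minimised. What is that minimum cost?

11

S2, S3, S6 together cover every feature (S2 ∪ S3 ∪ S6 = {Q0, Q1, Q2, Q3, Q4, Q5, Q6, Q7, Q8, Q9}); total cost 7 + 2 + 2 = 11.
No covering selection has total cost below 11.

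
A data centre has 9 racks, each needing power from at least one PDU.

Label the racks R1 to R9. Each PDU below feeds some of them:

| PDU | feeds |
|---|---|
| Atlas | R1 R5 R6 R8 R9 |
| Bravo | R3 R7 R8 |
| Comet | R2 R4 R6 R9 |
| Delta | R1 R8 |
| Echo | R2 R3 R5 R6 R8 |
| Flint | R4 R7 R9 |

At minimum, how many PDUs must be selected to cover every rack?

3

Take {Atlas, Echo, Flint}. Their union is {R1, R2, R3, R4, R5, R6, R7, R8, R9}, which is all 9 racks.
No 2 of the 6 PDUs cover everything (all 15 combinations miss at least one rack), so 3 is optimal.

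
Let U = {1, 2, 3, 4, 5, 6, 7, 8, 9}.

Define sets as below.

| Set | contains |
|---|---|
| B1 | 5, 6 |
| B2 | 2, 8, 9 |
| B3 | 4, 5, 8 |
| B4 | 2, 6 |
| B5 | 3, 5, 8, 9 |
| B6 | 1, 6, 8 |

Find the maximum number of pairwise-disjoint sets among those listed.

B1, B2 are pairwise disjoint (B1={5,6}; B2={2,8,9}).
Every remaining set overlaps one of these, and no 3 of the listed sets are pairwise disjoint, so 2 is the maximum.

2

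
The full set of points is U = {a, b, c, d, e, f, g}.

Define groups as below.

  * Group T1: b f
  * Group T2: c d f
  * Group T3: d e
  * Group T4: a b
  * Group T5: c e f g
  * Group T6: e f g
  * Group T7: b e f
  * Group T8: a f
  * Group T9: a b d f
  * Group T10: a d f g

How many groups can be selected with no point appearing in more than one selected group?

T1, T3 are pairwise disjoint (T1={b,f}; T3={d,e}).
Every remaining group overlaps one of these, and no 3 of the listed groups are pairwise disjoint, so 2 is the maximum.

2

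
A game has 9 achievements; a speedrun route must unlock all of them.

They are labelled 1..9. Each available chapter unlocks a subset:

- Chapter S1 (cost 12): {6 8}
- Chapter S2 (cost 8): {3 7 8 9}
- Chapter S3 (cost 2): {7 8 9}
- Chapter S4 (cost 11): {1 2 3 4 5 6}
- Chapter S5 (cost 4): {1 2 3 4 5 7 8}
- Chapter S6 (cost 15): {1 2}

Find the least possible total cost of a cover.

13

S3, S4 together cover every achievement (S3 ∪ S4 = {1, 2, 3, 4, 5, 6, 7, 8, 9}); total cost 2 + 11 = 13.
The greedy pick S5, S3, S4 costs 17; no covering selection beats 13.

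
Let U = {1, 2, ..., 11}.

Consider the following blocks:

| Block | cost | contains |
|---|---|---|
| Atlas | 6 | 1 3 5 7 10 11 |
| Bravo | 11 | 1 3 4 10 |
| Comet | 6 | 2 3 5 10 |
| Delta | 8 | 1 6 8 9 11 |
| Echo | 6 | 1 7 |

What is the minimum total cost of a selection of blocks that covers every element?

Atlas, Bravo, Comet, Delta together cover every element (Atlas ∪ Bravo ∪ Comet ∪ Delta = {1, 2, 3, 4, 5, 6, 7, 8, 9, 10, 11}); total cost 6 + 11 + 6 + 8 = 31.
No covering selection has total cost below 31.

31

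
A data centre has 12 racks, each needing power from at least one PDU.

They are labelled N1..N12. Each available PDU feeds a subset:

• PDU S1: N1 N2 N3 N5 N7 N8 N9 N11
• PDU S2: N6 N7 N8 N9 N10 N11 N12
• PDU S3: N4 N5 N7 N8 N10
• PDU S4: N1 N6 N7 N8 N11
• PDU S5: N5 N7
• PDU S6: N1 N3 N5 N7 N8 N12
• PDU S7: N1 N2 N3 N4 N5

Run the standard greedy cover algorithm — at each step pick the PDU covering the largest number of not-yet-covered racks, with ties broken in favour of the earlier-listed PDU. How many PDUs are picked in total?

Greedy: pick S1 (covers 8 new) → pick S2 (covers 3 new) → pick S3 (covers 1 new). Total picks: 3.
(The true minimum cover uses only 2 PDUs, so greedy is not optimal here.)

3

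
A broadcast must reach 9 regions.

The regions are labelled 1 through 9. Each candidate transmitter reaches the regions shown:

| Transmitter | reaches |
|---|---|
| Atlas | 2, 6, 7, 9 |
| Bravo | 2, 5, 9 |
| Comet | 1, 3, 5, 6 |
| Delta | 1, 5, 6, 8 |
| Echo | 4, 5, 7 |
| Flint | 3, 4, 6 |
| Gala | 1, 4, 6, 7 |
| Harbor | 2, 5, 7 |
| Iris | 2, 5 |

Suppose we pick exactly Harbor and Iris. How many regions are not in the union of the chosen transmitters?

Union of Harbor, Iris = {2, 5, 7}.
Not covered: 1, 3, 4, 6, 8, 9 — 6 regions.

6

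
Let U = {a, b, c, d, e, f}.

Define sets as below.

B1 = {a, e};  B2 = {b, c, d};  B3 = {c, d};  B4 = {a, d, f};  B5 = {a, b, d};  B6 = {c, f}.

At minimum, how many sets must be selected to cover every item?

3

B1, B2, and B6 cover everything between them: the union {a, b, c, d, e, f} is all of U.
Only B1 contains e, so B1 is forced; the remaining 4 items need at least 2 more sets (each remaining set adds at most 3) — so at least 3 sets are needed, and 3 is optimal.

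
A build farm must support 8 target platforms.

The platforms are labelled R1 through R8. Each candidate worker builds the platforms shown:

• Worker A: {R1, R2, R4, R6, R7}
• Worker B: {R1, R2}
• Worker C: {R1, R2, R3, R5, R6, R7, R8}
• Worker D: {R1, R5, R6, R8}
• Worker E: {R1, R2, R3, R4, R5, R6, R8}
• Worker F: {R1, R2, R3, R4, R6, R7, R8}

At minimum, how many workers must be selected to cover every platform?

2

Take {C, F}. Their union is {R1, R2, R3, R4, R5, R6, R7, R8}, which is all 8 platforms.
No single worker has all 8 platforms (the largest, C, has 7), so 2 is optimal.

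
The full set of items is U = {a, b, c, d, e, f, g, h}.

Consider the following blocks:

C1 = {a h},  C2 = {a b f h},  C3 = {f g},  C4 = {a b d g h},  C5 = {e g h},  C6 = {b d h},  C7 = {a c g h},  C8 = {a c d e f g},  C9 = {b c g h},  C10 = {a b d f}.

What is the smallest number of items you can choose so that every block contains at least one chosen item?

2

Take T = {f, h}. Each listed block contains at least one of these, so T is a hitting set of size 2.
The blocks C3, C6 are pairwise disjoint, so any hitting set needs a separate item for each — at least 2. Hence 2 is optimal.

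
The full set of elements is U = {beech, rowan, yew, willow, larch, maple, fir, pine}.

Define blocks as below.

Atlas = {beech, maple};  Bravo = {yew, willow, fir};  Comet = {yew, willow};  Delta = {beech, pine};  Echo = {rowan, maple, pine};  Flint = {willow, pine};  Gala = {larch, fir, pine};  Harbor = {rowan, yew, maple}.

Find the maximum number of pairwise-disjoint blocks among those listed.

Atlas, Comet, Gala are pairwise disjoint (Atlas={beech,maple}; Comet={yew,willow}; Gala={larch,fir,pine}).
Every remaining block overlaps one of these, and no 4 of the listed blocks are pairwise disjoint, so 3 is the maximum.

3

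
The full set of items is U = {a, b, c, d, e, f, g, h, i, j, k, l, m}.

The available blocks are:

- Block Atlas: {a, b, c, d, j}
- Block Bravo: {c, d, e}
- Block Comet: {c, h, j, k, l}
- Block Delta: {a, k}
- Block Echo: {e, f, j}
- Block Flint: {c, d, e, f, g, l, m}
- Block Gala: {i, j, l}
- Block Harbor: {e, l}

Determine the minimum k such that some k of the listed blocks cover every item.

Atlas, Comet, Flint, and Gala cover everything between them: the union {a, b, c, d, e, f, g, h, i, j, k, l, m} is all of U.
No 3 of the 8 blocks cover everything (all 56 combinations miss at least one item), so 4 is optimal.

4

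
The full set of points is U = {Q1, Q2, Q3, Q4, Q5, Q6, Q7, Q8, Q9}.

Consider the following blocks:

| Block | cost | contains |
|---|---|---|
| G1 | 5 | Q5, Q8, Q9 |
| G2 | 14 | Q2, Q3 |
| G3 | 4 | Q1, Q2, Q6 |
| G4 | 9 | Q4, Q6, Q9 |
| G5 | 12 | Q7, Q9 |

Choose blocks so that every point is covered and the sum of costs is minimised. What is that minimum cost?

G1, G2, G3, G4, G5 together cover every point (G1 ∪ G2 ∪ G3 ∪ G4 ∪ G5 = {Q1, Q2, Q3, Q4, Q5, Q6, Q7, Q8, Q9}); total cost 5 + 14 + 4 + 9 + 12 = 44.
No covering selection has total cost below 44.

44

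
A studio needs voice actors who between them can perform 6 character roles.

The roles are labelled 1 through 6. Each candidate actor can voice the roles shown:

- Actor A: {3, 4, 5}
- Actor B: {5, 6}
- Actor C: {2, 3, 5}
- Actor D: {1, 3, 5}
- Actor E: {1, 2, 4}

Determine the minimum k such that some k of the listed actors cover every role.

3

B and C and E together: B ∪ C ∪ E = {1, 2, 3, 4, 5, 6} — every role is covered.
Only B contains 6, so B is forced; the remaining 4 roles need at least 2 more actors (each remaining actor adds at most 3) — so at least 3 actors are needed, and 3 is optimal.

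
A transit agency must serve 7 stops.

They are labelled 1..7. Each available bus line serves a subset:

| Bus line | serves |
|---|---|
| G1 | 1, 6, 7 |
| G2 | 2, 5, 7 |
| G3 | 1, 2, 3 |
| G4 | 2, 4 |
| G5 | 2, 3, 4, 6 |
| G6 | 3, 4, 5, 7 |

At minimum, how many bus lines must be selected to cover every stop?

3

G1 and G2 and G5 together: G1 ∪ G2 ∪ G5 = {1, 2, 3, 4, 5, 6, 7} — every stop is covered.
No 2 of the 6 bus lines cover everything (all 15 combinations miss at least one stop), so 3 is optimal.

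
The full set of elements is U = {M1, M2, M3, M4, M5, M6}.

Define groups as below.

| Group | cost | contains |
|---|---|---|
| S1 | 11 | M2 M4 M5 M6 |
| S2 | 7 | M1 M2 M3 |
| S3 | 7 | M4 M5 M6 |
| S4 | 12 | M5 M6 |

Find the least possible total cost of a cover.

S2, S3 together cover every element (S2 ∪ S3 = {M1, M2, M3, M4, M5, M6}); total cost 7 + 7 = 14.
No covering selection has total cost below 14.

14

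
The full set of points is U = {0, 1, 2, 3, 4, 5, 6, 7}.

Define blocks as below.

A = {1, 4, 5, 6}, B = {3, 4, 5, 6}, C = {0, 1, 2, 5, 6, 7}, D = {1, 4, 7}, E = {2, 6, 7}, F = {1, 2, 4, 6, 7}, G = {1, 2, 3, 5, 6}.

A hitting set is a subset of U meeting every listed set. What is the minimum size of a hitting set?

2

H = {2, 4} meets every block (each contains at least one member of H), and |H| = 2.
No single point lies in every block, so at least 2 are needed and 2 is optimal.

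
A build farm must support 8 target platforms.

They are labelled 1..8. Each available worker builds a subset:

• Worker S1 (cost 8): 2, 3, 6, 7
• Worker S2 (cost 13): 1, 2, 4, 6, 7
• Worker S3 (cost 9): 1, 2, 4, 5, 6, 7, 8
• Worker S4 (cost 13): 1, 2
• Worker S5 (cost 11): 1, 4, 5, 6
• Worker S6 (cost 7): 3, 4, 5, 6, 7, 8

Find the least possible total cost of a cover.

S3, S6 together cover every platform (S3 ∪ S6 = {1, 2, 3, 4, 5, 6, 7, 8}); total cost 9 + 7 = 16.
No covering selection has total cost below 16.

16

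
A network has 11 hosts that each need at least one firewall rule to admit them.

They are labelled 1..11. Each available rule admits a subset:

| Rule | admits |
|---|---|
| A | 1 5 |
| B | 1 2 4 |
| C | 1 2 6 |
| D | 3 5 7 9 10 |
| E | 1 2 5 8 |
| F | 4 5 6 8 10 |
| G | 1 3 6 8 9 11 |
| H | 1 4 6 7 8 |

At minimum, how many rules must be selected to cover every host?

B and D and G together: B ∪ D ∪ G = {1, 2, 3, 4, 5, 6, 7, 8, 9, 10, 11} — every host is covered.
Only G contains 11, so G is forced; the remaining 5 hosts need at least 2 more rules (each remaining rule adds at most 3) — so at least 3 rules are needed, and 3 is optimal.

3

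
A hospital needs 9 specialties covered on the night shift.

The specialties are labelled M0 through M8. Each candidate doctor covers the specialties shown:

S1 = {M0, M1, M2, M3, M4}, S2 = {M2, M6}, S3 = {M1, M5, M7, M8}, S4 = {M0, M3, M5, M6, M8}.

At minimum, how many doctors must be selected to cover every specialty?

S1 and S2 and S3 together: S1 ∪ S2 ∪ S3 = {M0, M1, M2, M3, M4, M5, M6, M7, M8} — every specialty is covered.
Only S1 contains M4, so S1 is forced; the remaining 4 specialties need at least 2 more doctors (each remaining doctor adds at most 3) — so at least 3 doctors are needed, and 3 is optimal.

3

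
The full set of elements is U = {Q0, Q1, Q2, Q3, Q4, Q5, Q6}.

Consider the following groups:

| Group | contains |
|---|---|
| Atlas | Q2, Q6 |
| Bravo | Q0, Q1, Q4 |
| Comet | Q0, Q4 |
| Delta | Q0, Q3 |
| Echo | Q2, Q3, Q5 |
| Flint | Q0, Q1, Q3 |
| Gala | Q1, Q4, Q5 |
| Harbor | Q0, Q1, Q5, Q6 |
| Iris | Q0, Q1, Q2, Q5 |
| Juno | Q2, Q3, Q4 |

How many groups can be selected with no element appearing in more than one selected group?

3

Atlas, Delta, Gala are pairwise disjoint (Atlas={Q2,Q6}; Delta={Q0,Q3}; Gala={Q1,Q4,Q5}).
Every remaining group overlaps one of these, and no 4 of the listed groups are pairwise disjoint, so 3 is the maximum.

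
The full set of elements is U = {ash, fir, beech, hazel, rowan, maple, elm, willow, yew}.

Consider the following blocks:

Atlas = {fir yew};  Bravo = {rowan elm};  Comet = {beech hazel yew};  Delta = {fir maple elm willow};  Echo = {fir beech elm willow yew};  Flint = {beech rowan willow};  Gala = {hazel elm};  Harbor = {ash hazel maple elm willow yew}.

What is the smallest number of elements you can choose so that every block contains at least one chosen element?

3

Take H = {beech, elm, yew}. Each listed block contains at least one of these, so H is a hitting set of size 3.
The blocks Atlas, Flint, Gala are pairwise disjoint, so any hitting set needs a separate element for each — at least 3. Hence 3 is optimal.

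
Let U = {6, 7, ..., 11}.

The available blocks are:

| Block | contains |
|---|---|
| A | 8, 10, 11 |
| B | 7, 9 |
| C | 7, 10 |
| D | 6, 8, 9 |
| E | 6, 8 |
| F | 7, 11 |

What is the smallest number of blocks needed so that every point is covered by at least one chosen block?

A, D, and F cover everything between them: the union {6, 7, 8, 9, 10, 11} is all of U.
No 2 of the 6 blocks cover everything (all 15 combinations miss at least one point), so 3 is optimal.

3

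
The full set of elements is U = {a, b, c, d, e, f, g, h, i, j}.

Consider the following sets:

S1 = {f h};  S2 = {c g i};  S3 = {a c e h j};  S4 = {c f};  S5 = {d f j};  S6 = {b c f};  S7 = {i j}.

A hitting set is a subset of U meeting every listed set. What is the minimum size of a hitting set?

The 3 elements {f, h, i} hit every set.
No choice of 2 elements meets every set, so 3 is the minimum.

3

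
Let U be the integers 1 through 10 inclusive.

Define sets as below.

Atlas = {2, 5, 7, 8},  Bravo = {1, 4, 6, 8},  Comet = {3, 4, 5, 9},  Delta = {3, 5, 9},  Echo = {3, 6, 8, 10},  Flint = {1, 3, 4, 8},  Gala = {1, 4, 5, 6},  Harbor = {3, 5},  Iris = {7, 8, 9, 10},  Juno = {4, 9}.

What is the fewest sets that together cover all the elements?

4

Take {Atlas, Bravo, Echo, Juno}. Their union is {1, 2, 3, 4, 5, 6, 7, 8, 9, 10}, which is all 10 elements.
No 3 of the 10 sets cover everything (all 120 combinations miss at least one element), so 4 is optimal.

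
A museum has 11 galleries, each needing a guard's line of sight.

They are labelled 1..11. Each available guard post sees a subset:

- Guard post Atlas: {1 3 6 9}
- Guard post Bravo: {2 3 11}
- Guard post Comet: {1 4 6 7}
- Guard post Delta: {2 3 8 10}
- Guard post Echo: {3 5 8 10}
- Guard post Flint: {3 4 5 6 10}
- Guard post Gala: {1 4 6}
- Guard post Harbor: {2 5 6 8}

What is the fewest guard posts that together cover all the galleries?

4

Take {Atlas, Bravo, Comet, Echo}. Their union is {1, 2, 3, 4, 5, 6, 7, 8, 9, 10, 11}, which is all 11 galleries.
Only Atlas contains 9, so Atlas is forced; the remaining 7 galleries need at least 3 more guard posts (each remaining guard post adds at most 3) — so at least 4 guard posts are needed, and 4 is optimal.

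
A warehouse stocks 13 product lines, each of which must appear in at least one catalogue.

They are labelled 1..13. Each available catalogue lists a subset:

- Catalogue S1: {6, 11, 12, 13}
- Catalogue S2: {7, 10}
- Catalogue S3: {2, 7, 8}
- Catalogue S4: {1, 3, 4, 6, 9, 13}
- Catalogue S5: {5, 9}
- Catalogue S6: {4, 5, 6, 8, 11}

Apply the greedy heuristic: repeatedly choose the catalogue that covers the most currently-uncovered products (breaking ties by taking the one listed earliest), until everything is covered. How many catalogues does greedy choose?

5

Greedy: pick S4 (covers 6 new) → pick S3 (covers 3 new) → pick S1 (covers 2 new) → pick S2 (covers 1 new) → pick S5 (covers 1 new). Total picks: 5.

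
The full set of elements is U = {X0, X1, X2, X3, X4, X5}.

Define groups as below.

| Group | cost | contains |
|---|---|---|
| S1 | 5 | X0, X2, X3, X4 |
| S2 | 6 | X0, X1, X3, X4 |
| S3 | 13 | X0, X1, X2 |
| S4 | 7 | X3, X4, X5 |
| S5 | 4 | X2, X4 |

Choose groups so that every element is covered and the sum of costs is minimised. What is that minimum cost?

S2, S4, S5 together cover every element (S2 ∪ S4 ∪ S5 = {X0, X1, X2, X3, X4, X5}); total cost 6 + 7 + 4 = 17.
The greedy pick S1, S2, S4 costs 18; no covering selection beats 17.

17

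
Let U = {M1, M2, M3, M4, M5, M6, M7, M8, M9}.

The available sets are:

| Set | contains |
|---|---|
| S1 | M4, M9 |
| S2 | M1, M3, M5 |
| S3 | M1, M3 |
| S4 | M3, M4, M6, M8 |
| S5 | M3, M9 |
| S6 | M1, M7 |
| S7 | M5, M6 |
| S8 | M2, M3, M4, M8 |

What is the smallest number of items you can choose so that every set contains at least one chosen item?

4

Take H = {M1, M4, M5, M9}. Each listed set contains at least one of these, so H is a hitting set of size 4.
No choice of 3 items meets every set, so 4 is the minimum.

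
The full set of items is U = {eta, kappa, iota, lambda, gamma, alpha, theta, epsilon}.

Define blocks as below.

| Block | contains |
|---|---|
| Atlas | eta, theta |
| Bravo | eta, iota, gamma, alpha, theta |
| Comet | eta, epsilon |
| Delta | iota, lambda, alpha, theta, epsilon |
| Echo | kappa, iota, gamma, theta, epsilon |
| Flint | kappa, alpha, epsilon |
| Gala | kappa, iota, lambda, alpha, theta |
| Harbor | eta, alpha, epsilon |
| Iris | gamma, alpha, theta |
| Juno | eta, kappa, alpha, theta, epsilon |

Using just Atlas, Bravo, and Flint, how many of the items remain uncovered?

1

Union of Atlas, Bravo, Flint = {eta, kappa, iota, gamma, alpha, theta, epsilon}.
Not covered: lambda — 1 item.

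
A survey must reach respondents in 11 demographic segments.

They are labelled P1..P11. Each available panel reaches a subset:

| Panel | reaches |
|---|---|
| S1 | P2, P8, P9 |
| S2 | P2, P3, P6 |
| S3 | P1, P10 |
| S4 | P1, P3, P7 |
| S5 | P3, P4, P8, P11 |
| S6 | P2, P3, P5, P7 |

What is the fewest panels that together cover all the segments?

S1 and S2 and S3 and S5 and S6 together: S1 ∪ S2 ∪ S3 ∪ S5 ∪ S6 = {P1, P2, P3, P4, P5, P6, P7, P8, P9, P10, P11} — every segment is covered.
No 4 of the 6 panels cover everything (all 15 combinations miss at least one segment), so 5 is optimal.

5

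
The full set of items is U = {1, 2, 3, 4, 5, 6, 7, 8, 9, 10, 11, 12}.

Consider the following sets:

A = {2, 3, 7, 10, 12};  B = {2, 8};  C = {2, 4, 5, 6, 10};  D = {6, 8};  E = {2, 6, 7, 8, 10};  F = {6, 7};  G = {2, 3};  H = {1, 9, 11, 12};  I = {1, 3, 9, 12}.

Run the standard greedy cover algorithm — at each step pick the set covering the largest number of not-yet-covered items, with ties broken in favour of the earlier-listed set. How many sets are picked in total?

4

Greedy: pick A (covers 5 new) → pick C (covers 3 new) → pick H (covers 3 new) → pick B (covers 1 new). Total picks: 4.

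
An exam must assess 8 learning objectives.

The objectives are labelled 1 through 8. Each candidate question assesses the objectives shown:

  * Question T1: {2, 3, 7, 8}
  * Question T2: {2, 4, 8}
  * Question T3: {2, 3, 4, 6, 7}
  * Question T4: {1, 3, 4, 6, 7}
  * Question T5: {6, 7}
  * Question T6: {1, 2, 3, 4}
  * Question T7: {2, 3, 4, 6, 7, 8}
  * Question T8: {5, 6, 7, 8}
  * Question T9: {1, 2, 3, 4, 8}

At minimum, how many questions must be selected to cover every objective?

T6 and T8 together: T6 ∪ T8 = {1, 2, 3, 4, 5, 6, 7, 8} — every objective is covered.
No single question has all 8 objectives (the largest, T7, has 6), so 2 is optimal.

2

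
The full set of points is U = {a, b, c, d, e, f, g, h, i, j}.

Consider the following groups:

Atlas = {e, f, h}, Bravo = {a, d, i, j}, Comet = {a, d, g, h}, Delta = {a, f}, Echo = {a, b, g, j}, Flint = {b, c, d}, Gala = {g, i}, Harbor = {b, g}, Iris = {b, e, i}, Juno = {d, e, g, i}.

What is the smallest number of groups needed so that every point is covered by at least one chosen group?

4

Atlas and Bravo and Echo and Flint together: Atlas ∪ Bravo ∪ Echo ∪ Flint = {a, b, c, d, e, f, g, h, i, j} — every point is covered.
Only Flint contains c, so Flint is forced; the remaining 7 points need at least 3 more groups (each remaining group adds at most 3) — so at least 4 groups are needed, and 4 is optimal.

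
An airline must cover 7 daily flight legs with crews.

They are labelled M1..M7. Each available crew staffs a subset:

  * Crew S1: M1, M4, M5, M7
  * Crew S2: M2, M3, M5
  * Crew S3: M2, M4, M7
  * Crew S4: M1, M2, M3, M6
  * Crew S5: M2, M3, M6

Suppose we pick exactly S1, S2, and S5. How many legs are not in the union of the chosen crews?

0

Union of S1, S2, S5 = {M1, M2, M3, M4, M5, M6, M7} — that's every leg, so 0 are uncovered.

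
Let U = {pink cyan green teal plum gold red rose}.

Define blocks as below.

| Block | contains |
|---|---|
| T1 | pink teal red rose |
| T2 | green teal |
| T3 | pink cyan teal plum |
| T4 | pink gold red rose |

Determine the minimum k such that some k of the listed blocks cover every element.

3

Take {T2, T3, T4}. Their union is {pink, cyan, green, teal, plum, gold, red, rose}, which is all 8 elements.
Only T3 contains cyan, so T3 is forced; the remaining 4 elements need at least 2 more blocks (each remaining block adds at most 3) — so at least 3 blocks are needed, and 3 is optimal.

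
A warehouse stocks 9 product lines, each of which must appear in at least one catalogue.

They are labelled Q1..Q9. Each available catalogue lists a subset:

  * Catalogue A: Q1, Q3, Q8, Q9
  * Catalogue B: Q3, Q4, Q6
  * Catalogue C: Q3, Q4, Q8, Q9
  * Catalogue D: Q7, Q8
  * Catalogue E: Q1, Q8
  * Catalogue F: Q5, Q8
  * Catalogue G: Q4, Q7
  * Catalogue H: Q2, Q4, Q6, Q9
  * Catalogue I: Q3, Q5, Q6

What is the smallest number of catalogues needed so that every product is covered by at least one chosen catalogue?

A and D and H and I together: A ∪ D ∪ H ∪ I = {Q1, Q2, Q3, Q4, Q5, Q6, Q7, Q8, Q9} — every product is covered.
No 3 of the 9 catalogues cover everything (all 84 combinations miss at least one product), so 4 is optimal.

4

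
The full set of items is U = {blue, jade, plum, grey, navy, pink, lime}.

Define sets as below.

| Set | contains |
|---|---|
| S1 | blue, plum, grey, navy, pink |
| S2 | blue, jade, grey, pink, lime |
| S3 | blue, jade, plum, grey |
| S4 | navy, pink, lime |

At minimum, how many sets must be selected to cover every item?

S1 and S2 together: S1 ∪ S2 = {blue, jade, plum, grey, navy, pink, lime} — every item is covered.
No single set has all 7 items (the largest, S1, has 5), so 2 is optimal.

2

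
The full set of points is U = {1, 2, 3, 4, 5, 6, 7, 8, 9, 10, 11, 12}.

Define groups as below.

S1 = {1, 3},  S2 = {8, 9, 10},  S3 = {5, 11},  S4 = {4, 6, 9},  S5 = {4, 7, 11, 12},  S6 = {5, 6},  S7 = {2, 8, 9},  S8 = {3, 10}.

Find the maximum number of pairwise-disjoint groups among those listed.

S1, S5, S6, S7 are pairwise disjoint (S1={1,3}; S5={4,7,11,12}; S6={5,6}; S7={2,8,9}).
Every remaining group overlaps one of these, and no 5 of the listed groups are pairwise disjoint, so 4 is the maximum.

4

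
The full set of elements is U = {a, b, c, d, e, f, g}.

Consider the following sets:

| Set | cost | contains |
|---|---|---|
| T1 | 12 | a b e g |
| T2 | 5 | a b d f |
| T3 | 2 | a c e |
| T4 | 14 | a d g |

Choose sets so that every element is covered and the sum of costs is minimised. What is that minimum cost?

T1, T2, T3 together cover every element (T1 ∪ T2 ∪ T3 = {a, b, c, d, e, f, g}); total cost 12 + 5 + 2 = 19.
No covering selection has total cost below 19.

19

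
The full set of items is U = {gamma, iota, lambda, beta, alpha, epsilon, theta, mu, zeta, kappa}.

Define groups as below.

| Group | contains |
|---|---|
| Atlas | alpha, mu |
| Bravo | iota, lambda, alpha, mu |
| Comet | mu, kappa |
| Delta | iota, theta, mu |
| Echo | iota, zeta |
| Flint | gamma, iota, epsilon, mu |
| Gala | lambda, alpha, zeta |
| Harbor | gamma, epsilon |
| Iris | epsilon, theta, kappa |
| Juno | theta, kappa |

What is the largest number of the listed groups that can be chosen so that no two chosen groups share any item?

Atlas, Echo, Harbor, Juno are pairwise disjoint (Atlas={alpha,mu}; Echo={iota,zeta}; Harbor={gamma,epsilon}; Juno={theta,kappa}).
Every remaining group overlaps one of these, and no 5 of the listed groups are pairwise disjoint, so 4 is the maximum.

4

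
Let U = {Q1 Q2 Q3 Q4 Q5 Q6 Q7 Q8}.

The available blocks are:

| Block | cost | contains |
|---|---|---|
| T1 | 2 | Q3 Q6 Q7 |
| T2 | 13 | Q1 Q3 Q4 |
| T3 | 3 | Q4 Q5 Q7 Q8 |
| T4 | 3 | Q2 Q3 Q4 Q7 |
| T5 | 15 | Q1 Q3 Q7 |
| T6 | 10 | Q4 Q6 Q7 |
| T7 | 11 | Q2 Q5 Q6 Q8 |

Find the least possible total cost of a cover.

21

T1, T2, T3, T4 together cover every element (T1 ∪ T2 ∪ T3 ∪ T4 = {Q1, Q2, Q3, Q4, Q5, Q6, Q7, Q8}); total cost 2 + 13 + 3 + 3 = 21.
No covering selection has total cost below 21.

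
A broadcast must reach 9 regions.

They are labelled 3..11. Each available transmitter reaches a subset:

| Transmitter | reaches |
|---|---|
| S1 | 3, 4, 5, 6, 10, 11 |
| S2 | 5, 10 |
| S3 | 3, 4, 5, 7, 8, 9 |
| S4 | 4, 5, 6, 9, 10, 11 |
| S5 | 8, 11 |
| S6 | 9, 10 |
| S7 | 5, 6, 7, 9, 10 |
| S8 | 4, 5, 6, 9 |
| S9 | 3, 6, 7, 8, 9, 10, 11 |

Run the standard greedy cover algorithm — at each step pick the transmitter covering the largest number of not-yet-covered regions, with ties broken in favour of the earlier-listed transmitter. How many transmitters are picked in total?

2

Greedy: pick S9 (covers 7 new) → pick S1 (covers 2 new). Total picks: 2.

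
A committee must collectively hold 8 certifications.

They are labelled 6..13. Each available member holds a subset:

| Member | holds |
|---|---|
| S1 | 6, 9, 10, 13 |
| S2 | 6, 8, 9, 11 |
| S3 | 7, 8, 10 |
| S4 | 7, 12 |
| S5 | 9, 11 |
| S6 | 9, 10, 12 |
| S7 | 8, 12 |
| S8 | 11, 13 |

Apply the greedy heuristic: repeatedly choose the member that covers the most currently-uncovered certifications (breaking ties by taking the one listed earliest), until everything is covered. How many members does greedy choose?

3

Greedy: pick S1 (covers 4 new) → pick S2 (covers 2 new) → pick S4 (covers 2 new). Total picks: 3.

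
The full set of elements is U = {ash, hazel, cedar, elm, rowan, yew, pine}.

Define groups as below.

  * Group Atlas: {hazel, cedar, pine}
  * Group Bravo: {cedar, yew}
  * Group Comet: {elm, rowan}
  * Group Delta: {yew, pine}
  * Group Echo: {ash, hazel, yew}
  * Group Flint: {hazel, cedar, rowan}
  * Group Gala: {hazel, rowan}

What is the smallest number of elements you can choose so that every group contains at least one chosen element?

3

The 3 elements {hazel, rowan, yew} hit every group.
No choice of 2 elements meets every group, so 3 is the minimum.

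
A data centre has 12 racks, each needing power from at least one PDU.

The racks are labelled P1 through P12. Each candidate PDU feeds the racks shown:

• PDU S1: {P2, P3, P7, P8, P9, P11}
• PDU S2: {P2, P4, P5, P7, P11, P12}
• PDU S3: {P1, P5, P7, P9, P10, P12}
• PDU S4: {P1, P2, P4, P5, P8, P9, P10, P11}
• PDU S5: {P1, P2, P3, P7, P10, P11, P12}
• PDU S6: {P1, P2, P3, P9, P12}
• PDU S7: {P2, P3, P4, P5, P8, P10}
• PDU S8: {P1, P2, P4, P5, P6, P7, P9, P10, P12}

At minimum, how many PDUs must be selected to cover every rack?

S1 and S8 together: S1 ∪ S8 = {P1, P2, P3, P4, P5, P6, P7, P8, P9, P10, P11, P12} — every rack is covered.
No single PDU has all 12 racks (the largest, S8, has 9), so 2 is optimal.

2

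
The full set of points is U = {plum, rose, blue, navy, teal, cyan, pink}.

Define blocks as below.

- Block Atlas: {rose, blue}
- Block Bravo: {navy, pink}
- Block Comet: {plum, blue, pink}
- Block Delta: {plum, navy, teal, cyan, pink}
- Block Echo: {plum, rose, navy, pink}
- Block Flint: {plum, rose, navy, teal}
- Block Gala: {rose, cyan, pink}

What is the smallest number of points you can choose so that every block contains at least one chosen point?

2

The 2 points {rose, pink} hit every block.
The blocks Atlas, Bravo are pairwise disjoint, so any hitting set needs a separate point for each — at least 2. Hence 2 is optimal.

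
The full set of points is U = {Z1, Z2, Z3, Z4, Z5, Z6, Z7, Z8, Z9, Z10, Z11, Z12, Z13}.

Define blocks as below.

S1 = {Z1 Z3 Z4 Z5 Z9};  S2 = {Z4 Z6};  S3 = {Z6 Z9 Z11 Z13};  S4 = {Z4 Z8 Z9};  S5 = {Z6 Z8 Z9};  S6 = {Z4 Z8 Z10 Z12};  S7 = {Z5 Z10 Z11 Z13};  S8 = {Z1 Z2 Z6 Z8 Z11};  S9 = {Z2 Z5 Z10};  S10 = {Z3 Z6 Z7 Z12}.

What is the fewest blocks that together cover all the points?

4

Take {S1, S7, S8, S10}. Their union is {Z1, Z2, Z3, Z4, Z5, Z6, Z7, Z8, Z9, Z10, Z11, Z12, Z13}, which is all 13 points.
Only S10 contains Z7, so S10 is forced; the remaining 9 points need at least 3 more blocks (each remaining block adds at most 4) — so at least 4 blocks are needed, and 4 is optimal.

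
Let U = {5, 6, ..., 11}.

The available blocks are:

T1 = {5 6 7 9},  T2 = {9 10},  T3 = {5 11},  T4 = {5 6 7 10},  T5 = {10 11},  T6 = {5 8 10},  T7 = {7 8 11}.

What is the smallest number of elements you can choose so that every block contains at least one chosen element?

3

H = {7, 10, 11} meets every block (each contains at least one member of H), and |H| = 3.
No choice of 2 elements meets every block, so 3 is the minimum.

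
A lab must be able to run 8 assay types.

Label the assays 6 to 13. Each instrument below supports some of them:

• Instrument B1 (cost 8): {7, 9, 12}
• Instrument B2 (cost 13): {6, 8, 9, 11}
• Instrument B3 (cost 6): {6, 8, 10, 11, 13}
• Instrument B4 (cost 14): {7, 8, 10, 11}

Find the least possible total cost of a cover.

B1, B3 together cover every assay (B1 ∪ B3 = {6, 7, 8, 9, 10, 11, 12, 13}); total cost 8 + 6 = 14.
No covering selection has total cost below 14.

14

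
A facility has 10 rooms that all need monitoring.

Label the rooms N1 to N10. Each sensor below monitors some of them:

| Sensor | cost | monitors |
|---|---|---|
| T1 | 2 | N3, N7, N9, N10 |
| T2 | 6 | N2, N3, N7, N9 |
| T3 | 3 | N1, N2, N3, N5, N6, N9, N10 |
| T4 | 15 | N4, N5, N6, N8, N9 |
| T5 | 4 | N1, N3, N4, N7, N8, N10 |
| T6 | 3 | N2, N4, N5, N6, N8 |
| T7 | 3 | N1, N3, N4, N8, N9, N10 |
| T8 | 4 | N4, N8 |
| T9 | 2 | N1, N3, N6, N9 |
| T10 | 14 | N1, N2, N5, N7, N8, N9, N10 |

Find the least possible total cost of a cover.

7

T1, T6, T9 together cover every room (T1 ∪ T6 ∪ T9 = {N1, N2, N3, N4, N5, N6, N7, N8, N9, N10}); total cost 2 + 3 + 2 = 7.
No covering selection has total cost below 7.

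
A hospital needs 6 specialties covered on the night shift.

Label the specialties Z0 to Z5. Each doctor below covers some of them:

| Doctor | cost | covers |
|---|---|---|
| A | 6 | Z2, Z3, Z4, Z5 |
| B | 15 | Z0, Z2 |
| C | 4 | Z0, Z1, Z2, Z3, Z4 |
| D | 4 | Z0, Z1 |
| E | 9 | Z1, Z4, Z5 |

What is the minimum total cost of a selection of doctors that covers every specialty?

10

A, C together cover every specialty (A ∪ C = {Z0, Z1, Z2, Z3, Z4, Z5}); total cost 6 + 4 = 10.
No covering selection has total cost below 10.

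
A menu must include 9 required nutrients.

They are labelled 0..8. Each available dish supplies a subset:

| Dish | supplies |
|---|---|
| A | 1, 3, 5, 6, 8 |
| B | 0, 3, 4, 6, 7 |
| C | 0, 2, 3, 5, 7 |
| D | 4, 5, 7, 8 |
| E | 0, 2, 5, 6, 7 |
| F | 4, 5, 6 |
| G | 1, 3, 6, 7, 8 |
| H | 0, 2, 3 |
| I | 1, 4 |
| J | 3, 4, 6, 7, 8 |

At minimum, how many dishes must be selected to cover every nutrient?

Take {A, C, F}. Their union is {0, 1, 2, 3, 4, 5, 6, 7, 8}, which is all 9 nutrients.
No 2 of the 10 dishes cover everything (all 45 combinations miss at least one nutrient), so 3 is optimal.

3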